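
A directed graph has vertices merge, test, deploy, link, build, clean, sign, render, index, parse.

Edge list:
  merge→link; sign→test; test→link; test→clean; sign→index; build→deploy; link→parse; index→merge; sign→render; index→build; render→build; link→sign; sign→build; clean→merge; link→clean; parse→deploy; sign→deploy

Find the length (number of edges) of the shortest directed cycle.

3

For each vertex v, BFS finds the shortest path from v back to v.
The shortest such closed walk is link → clean → merge → link, length 3.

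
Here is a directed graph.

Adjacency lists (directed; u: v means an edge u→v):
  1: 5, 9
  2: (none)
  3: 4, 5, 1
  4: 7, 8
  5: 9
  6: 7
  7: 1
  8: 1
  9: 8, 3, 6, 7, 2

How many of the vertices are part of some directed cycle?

8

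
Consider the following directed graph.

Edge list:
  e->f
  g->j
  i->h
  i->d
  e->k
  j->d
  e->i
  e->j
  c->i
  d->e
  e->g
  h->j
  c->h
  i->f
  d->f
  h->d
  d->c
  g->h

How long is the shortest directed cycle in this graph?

3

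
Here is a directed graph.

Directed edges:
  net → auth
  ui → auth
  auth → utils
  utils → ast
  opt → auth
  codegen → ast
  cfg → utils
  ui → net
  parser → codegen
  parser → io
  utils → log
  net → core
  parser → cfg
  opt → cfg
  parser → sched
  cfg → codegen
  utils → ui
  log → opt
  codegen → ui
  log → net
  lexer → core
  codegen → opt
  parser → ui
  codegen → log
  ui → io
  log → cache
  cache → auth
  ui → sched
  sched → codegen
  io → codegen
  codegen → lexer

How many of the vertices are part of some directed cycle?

A vertex is on a directed cycle iff it belongs to a strongly connected component of size ≥ 2 (or has a self-loop).
The vertices on cycles are {io, ui, cfg, log, net, opt, auth, cache, sched, utils, codegen} — 11 in total.

11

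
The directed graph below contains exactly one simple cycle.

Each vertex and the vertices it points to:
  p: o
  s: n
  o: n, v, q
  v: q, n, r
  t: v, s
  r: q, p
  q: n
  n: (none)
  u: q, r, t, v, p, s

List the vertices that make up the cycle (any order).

DFS with gray/black marking from p:
p gray
  o gray
    n gray
    n black
    v gray
      q gray
        q→n: n black — skip
      q black
      v→n: n black — skip
      r gray
        r→q: q black — skip
        r→p: p is gray → back edge
Back edge closes the cycle p → o → v → r → p; its vertices are {o, p, r, v}.

o, p, r, v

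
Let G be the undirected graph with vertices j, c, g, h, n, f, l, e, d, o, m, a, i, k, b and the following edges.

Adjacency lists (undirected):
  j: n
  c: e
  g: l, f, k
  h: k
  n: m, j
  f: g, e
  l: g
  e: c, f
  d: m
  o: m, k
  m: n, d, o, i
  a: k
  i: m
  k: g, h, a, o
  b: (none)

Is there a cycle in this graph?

DFS, tracking each vertex's parent; an edge to a visited non-parent vertex closes a cycle.
Start from k:
visit k (parent –)
  visit g (parent k)
    visit l (parent g)
      l–g: parent, skip
    visit f (parent g)
      f–g: parent, skip
      visit e (parent f)
        visit c (parent e)
          c–e: parent, skip
        e–f: parent, skip
    g–k: parent, skip
  visit h (parent k)
    h–k: parent, skip
  visit a (parent k)
    a–k: parent, skip
  visit o (parent k)
    visit m (parent o)
      visit n (parent m)
        n–m: parent, skip
        visit j (parent n)
          j–n: parent, skip
      visit d (parent m)
        d–m: parent, skip
      m–o: parent, skip
      visit i (parent m)
        i–m: parent, skip
    o–k: parent, skip
visit b (parent –)
No non-parent visited neighbor found — the graph is a forest.

No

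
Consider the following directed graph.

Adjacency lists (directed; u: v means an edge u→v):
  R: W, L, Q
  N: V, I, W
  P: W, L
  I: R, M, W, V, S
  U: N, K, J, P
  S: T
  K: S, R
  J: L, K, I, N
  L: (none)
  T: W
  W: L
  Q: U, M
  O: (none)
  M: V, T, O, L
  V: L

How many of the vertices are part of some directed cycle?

7

A vertex is on a directed cycle iff it belongs to a strongly connected component of size ≥ 2 (or has a self-loop).
The vertices on cycles are {I, J, K, N, Q, R, U} — 7 in total.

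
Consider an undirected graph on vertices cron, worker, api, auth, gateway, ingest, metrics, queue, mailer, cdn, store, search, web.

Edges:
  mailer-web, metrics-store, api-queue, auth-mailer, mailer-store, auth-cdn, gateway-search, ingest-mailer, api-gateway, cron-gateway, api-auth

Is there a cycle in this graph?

DFS, tracking each vertex's parent; an edge to a visited non-parent vertex closes a cycle.
Start from auth:
visit auth (parent –)
  visit mailer (parent auth)
    visit web (parent mailer)
      web–mailer: parent, skip
    visit store (parent mailer)
      visit metrics (parent store)
        metrics–store: parent, skip
      store–mailer: parent, skip
    visit ingest (parent mailer)
      ingest–mailer: parent, skip
    mailer–auth: parent, skip
  visit api (parent auth)
    api–auth: parent, skip
    visit queue (parent api)
      queue–api: parent, skip
    visit gateway (parent api)
      visit search (parent gateway)
        search–gateway: parent, skip
      gateway–api: parent, skip
      visit cron (parent gateway)
        cron–gateway: parent, skip
  visit cdn (parent auth)
    cdn–auth: parent, skip
visit worker (parent –)
No non-parent visited neighbor found — the graph is a forest.

No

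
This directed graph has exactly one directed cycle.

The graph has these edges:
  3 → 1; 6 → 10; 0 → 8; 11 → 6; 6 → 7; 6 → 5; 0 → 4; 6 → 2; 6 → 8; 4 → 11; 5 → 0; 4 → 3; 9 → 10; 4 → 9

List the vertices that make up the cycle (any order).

0, 4, 5, 6, 11

DFS with gray/black marking from 4:
4 gray
  9 gray
    10 gray
    10 black
  9 black
  11 gray
    6 gray
      5 gray
        0 gray
          0→4: 4 is gray → back edge
Back edge closes the cycle 4 → 11 → 6 → 5 → 0 → 4; its vertices are {0, 4, 5, 6, 11}.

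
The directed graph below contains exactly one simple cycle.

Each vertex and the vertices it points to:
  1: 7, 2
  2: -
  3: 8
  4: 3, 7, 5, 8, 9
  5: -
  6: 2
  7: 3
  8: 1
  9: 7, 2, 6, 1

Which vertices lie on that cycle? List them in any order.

DFS with gray/black marking from 8:
8 gray
  1 gray
    7 gray
      3 gray
        3→8: 8 is gray → back edge
Back edge closes the cycle 8 → 1 → 7 → 3 → 8; its vertices are {1, 3, 7, 8}.

1, 3, 7, 8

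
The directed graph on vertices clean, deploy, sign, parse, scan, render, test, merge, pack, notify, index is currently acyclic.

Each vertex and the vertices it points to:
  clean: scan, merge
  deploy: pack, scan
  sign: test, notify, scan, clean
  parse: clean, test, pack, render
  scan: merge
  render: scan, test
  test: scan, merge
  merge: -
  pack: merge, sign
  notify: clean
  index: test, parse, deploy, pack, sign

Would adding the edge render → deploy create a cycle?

No

Adding render→deploy creates a cycle iff deploy can already reach render.
Explore from deploy: no path reaches render. The graph stays acyclic.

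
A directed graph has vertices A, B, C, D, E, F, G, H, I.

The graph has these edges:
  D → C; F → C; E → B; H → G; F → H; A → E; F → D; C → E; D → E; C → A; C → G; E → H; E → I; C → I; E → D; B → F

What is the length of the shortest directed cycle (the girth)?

For each vertex v, BFS finds the shortest path from v back to v.
The shortest such closed walk is D → E → D, length 2.

2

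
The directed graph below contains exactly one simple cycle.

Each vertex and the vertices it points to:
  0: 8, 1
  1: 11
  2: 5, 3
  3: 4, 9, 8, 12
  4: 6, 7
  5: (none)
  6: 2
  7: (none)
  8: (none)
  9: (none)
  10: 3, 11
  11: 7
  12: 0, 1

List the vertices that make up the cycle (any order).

DFS with gray/black marking from 3:
3 gray
  4 gray
    6 gray
      2 gray
        5 gray
        5 black
        2→3: 3 is gray → back edge
Back edge closes the cycle 3 → 4 → 6 → 2 → 3; its vertices are {2, 3, 4, 6}.

2, 3, 4, 6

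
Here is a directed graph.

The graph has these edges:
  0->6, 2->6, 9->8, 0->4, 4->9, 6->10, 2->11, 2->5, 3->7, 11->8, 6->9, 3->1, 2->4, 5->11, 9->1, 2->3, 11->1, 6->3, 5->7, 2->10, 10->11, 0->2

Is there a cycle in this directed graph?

No

DFS with white/gray/black marking, starting from 10:
10 gray
  11 gray
    1 gray
    1 black
    8 gray
    8 black
  11 black
10 black
0 gray
  4 gray
    9 gray
      9→1: 1 black — skip
      9→8: 8 black — skip
    9 black
  4 black
  6 gray
    6→9: 9 black — skip
    6→10: 10 black — skip
    3 gray
      3→1: 1 black — skip
      7 gray
      7 black
    3 black
  6 black
  2 gray
    2→3: 3 black — skip
    2→4: 4 black — skip
    2→10: 10 black — skip
    5 gray
      5→11: 11 black — skip
      5→7: 7 black — skip
    5 black
    2→6: 6 black — skip
    2→11: 11 black — skip
  2 black
0 black
Every edge goes to a white or black vertex — no back edge, so the graph is acyclic.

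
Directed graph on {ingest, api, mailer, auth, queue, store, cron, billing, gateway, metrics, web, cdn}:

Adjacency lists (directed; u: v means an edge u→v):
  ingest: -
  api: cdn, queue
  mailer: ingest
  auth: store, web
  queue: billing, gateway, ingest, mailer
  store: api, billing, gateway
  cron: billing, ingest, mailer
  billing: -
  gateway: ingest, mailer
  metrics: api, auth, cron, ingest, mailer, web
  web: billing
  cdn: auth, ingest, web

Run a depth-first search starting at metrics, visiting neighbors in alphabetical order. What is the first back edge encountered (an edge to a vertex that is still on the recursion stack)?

DFS from metrics (visiting neighbors in alphabetical order); mark gray on enter, black on exit:
metrics gray
  api gray
    cdn gray
      auth gray
        store gray
          store→api: api is gray → back edge
First back edge: store → api.

store→api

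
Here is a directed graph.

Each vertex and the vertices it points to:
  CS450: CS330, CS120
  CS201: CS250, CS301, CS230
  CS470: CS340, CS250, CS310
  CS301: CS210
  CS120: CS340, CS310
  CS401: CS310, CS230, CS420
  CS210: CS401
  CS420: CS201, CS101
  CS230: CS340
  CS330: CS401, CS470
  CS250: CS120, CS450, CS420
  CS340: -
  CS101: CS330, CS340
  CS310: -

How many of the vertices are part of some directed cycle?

10

A vertex is on a directed cycle iff it belongs to a strongly connected component of size ≥ 2 (or has a self-loop).
The vertices on cycles are {CS101, CS201, CS210, CS250, CS301, CS330, CS401, CS420, CS450, CS470} — 10 in total.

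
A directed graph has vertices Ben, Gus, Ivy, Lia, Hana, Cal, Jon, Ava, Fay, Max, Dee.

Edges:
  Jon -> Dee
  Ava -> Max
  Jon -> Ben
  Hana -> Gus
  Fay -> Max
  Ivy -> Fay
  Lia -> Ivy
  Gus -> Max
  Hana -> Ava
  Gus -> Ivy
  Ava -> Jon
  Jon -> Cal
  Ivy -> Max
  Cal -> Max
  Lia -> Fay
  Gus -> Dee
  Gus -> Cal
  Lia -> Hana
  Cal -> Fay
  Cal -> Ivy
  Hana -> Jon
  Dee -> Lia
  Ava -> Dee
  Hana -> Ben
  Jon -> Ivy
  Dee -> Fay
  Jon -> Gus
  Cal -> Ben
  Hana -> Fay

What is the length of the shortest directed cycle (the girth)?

4

For each vertex v, BFS finds the shortest path from v back to v.
The shortest such closed walk is Hana → Jon → Dee → Lia → Hana, length 4.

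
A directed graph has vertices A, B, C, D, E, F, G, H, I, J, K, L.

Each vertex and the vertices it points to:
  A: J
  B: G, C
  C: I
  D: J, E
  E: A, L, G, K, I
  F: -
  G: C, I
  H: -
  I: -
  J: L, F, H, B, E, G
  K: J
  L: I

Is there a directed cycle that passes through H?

H lies on a cycle iff there is a path from H back to itself.
Exploring from H, it never reaches itself; equivalently, its strongly connected component is a singleton.

No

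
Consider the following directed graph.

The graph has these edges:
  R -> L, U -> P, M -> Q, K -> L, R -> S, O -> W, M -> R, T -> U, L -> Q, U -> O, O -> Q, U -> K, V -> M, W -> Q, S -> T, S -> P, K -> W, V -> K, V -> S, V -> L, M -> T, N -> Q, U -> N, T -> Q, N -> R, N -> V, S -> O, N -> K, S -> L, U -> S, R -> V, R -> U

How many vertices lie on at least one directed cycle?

A vertex is on a directed cycle iff it belongs to a strongly connected component of size ≥ 2 (or has a self-loop).
The vertices on cycles are {M, N, R, S, T, U, V} — 7 in total.

7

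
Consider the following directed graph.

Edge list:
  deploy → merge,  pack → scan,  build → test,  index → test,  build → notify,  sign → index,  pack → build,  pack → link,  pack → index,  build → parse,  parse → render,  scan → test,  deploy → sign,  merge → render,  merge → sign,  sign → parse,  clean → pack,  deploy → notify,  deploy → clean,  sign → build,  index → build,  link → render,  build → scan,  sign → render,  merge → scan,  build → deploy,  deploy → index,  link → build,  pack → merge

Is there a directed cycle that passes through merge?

merge is on a cycle iff merge can reach itself via ≥1 edge.
merge → sign → build → deploy → merge — yes.

Yes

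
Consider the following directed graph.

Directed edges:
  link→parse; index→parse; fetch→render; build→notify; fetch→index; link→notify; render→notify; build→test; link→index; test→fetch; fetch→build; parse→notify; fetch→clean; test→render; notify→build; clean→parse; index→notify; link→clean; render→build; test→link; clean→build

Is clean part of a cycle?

Yes

clean is on a cycle iff clean can reach itself via ≥1 edge.
clean → build → test → link → clean — yes.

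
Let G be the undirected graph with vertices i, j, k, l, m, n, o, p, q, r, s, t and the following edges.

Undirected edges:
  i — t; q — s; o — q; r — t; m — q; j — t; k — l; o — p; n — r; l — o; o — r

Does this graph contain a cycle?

No

DFS, tracking each vertex's parent; an edge to a visited non-parent vertex closes a cycle.
Start from m:
visit m (parent –)
  visit q (parent m)
    visit s (parent q)
      s–q: parent, skip
    q–m: parent, skip
    visit o (parent q)
      visit r (parent o)
        r–o: parent, skip
        visit t (parent r)
          t–r: parent, skip
          visit j (parent t)
            j–t: parent, skip
          visit i (parent t)
            i–t: parent, skip
        visit n (parent r)
          n–r: parent, skip
      visit l (parent o)
        visit k (parent l)
          k–l: parent, skip
        l–o: parent, skip
      o–q: parent, skip
      visit p (parent o)
        p–o: parent, skip
No non-parent visited neighbor found — the graph is a forest.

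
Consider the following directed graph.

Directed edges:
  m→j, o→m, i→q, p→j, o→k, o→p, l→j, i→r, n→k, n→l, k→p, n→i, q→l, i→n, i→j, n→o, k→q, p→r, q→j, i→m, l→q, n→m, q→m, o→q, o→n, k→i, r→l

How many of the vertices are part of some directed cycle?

6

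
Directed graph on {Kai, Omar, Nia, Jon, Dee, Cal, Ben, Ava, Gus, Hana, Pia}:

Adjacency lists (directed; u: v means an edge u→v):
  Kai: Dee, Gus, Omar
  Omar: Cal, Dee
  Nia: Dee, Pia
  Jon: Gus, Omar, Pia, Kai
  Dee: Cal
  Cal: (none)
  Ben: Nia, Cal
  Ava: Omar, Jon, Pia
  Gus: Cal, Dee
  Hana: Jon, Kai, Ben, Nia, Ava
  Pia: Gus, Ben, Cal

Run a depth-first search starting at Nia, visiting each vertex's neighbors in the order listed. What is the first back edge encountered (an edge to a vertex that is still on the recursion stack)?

Ben→Nia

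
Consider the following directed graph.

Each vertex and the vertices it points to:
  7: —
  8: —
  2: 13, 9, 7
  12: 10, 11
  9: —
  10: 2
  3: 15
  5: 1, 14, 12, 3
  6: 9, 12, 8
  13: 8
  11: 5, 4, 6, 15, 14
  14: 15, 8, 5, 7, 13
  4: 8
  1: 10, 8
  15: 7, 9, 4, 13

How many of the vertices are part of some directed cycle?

5

A vertex is on a directed cycle iff it belongs to a strongly connected component of size ≥ 2 (or has a self-loop).
The vertices on cycles are {5, 6, 11, 12, 14} — 5 in total.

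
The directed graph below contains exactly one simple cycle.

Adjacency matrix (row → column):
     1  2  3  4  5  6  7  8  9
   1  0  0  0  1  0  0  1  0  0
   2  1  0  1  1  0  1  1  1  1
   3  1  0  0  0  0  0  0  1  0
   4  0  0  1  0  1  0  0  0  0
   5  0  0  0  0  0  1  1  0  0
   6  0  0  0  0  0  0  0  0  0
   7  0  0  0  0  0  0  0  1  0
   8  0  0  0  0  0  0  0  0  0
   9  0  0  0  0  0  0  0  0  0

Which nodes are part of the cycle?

DFS with gray/black marking from 4:
4 gray
  5 gray
    7 gray
      8 gray
      8 black
    7 black
    6 gray
    6 black
  5 black
  3 gray
    1 gray
      1→7: 7 black — skip
      1→4: 4 is gray → back edge
Back edge closes the cycle 4 → 3 → 1 → 4; its vertices are {1, 3, 4}.

1, 3, 4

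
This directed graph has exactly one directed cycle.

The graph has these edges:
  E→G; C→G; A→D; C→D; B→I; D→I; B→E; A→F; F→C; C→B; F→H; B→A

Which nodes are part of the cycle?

A, B, C, F

DFS with gray/black marking from A:
A gray
  D gray
    I gray
    I black
  D black
  F gray
    C gray
      B gray
        B→A: A is gray → back edge
Back edge closes the cycle A → F → C → B → A; its vertices are {A, B, C, F}.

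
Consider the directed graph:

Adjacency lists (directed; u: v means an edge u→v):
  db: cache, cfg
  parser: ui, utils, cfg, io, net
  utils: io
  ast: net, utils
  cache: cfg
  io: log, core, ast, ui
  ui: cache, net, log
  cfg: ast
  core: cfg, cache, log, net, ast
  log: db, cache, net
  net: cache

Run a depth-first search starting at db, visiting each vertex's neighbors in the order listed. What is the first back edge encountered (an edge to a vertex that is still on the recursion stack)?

net→cache

DFS from db (visiting each vertex's neighbors in the order listed); mark gray on enter, black on exit:
db gray
  cache gray
    cfg gray
      ast gray
        net gray
          net→cache: cache is gray → back edge
First back edge: net → cache.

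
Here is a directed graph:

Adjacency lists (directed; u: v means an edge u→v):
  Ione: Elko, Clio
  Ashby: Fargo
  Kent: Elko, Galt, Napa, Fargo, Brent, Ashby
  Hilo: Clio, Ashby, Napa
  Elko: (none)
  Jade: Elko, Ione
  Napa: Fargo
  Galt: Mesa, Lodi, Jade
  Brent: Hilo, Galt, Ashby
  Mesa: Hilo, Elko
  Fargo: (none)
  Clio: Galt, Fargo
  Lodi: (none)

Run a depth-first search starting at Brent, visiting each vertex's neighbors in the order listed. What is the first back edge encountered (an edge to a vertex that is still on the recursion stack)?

Mesa→Hilo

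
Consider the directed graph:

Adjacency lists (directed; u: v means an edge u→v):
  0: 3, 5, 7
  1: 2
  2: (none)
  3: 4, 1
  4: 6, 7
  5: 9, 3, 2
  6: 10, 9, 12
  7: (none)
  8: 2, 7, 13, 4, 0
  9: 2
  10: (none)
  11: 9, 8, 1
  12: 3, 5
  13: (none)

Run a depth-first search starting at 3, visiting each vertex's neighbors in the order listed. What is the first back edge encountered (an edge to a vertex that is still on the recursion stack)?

DFS from 3 (visiting each vertex's neighbors in the order listed); mark gray on enter, black on exit:
3 gray
  4 gray
    6 gray
      10 gray
      10 black
      9 gray
        2 gray
        2 black
      9 black
      12 gray
        12→3: 3 is gray → back edge
First back edge: 12 → 3.

12->3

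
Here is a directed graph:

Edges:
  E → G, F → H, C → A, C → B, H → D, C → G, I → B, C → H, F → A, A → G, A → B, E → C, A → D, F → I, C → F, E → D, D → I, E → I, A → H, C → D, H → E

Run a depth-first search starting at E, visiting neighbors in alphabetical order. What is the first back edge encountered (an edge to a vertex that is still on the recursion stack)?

DFS from E (visiting neighbors in alphabetical order); mark gray on enter, black on exit:
E gray
  C gray
    A gray
      B gray
      B black
      D gray
        I gray
          I→B: B black — skip
        I black
      D black
      G gray
      G black
      H gray
        H→D: D black — skip
        H→E: E is gray → back edge
First back edge: H → E.

H->E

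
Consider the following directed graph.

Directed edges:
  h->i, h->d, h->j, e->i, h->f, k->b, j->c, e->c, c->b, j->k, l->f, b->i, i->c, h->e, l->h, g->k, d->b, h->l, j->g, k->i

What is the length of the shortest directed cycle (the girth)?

2

For each vertex v, BFS finds the shortest path from v back to v.
The shortest such closed walk is h → l → h, length 2.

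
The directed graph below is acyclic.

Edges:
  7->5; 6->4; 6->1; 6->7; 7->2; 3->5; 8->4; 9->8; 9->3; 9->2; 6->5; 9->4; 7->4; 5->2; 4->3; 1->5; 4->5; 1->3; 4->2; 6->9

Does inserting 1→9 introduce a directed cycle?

Adding 1→9 creates a cycle iff 9 can already reach 1.
Explore from 9: no path reaches 1. The graph stays acyclic.

No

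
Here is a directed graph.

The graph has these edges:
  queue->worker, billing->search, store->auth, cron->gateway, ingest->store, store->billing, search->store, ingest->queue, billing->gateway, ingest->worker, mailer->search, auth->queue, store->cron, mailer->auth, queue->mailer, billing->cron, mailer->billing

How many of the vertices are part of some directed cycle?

6

A vertex is on a directed cycle iff it belongs to a strongly connected component of size ≥ 2 (or has a self-loop).
The vertices on cycles are {auth, queue, store, mailer, search, billing} — 6 in total.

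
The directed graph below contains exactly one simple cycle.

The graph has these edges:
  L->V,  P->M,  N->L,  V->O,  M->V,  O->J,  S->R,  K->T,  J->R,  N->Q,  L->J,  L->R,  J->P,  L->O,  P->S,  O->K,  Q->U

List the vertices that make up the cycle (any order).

DFS with gray/black marking from O:
O gray
  K gray
    T gray
    T black
  K black
  J gray
    R gray
    R black
    P gray
      S gray
        S→R: R black — skip
      S black
      M gray
        V gray
          V→O: O is gray → back edge
Back edge closes the cycle O → J → P → M → V → O; its vertices are {J, M, O, P, V}.

J, M, O, P, V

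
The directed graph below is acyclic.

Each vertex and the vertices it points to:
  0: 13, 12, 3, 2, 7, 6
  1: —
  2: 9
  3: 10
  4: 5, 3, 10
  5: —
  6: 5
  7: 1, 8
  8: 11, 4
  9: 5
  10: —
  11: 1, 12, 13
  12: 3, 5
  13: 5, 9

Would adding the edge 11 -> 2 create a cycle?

Adding 11→2 creates a cycle iff 2 can already reach 11.
Explore from 2: no path reaches 11. The graph stays acyclic.

No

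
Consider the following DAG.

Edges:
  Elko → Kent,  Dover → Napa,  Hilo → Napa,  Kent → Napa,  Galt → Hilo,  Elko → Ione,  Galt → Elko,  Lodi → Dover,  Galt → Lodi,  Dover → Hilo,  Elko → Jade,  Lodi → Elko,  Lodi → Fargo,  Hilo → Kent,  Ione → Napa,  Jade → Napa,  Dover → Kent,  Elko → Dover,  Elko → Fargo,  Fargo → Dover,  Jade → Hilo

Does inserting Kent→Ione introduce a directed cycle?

No

Adding Kent→Ione creates a cycle iff Ione can already reach Kent.
Explore from Ione: no path reaches Kent. The graph stays acyclic.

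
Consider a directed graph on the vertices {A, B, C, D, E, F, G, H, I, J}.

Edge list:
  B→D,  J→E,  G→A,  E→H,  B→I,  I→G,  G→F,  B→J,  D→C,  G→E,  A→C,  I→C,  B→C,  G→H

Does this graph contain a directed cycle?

DFS with white/gray/black marking, starting from J:
J gray
  E gray
    H gray
    H black
  E black
J black
A gray
  C gray
  C black
A black
B gray
  D gray
    D→C: C black — skip
  D black
  B→J: J black — skip
  B→C: C black — skip
  I gray
    G gray
      G→H: H black — skip
      F gray
      F black
      G→E: E black — skip
      G→A: A black — skip
    G black
    I→C: C black — skip
  I black
B black
Every edge goes to a white or black vertex — no back edge, so the graph is acyclic.

No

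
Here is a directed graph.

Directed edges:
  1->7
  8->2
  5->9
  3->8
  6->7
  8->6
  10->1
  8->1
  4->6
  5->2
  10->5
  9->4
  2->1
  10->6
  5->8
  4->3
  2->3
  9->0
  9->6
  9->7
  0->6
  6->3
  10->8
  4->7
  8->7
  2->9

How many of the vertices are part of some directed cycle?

A vertex is on a directed cycle iff it belongs to a strongly connected component of size ≥ 2 (or has a self-loop).
The vertices on cycles are {0, 2, 3, 4, 6, 8, 9} — 7 in total.

7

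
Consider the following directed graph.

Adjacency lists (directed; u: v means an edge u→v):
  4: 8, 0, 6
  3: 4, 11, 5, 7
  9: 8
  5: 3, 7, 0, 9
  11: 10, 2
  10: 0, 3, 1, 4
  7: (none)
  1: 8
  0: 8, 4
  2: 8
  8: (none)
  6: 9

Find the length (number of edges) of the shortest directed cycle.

2

For each vertex v, BFS finds the shortest path from v back to v.
The shortest such closed walk is 3 → 5 → 3, length 2.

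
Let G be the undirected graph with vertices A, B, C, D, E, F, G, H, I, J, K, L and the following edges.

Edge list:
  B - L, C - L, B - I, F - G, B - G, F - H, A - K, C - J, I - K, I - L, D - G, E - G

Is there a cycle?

Yes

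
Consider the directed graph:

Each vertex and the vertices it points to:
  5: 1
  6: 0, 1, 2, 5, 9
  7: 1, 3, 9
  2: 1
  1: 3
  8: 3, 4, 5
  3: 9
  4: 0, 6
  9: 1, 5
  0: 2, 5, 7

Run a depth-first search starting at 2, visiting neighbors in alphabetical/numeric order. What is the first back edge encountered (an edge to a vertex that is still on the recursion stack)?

9->1

DFS from 2 (visiting neighbors in alphabetical/numeric order); mark gray on enter, black on exit:
2 gray
  1 gray
    3 gray
      9 gray
        9→1: 1 is gray → back edge
First back edge: 9 → 1.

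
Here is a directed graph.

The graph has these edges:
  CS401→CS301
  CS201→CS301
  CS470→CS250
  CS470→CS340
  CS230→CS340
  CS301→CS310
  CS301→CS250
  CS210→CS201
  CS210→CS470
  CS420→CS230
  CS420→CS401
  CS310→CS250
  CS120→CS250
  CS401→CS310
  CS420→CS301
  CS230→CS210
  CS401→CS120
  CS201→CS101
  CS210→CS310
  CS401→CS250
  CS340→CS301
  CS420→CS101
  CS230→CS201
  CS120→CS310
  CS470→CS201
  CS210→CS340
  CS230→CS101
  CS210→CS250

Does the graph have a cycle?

DFS with white/gray/black marking, starting from CS401:
CS401 gray
  CS250 gray
  CS250 black
  CS120 gray
    CS310 gray
      CS310→CS250: CS250 black — skip
    CS310 black
    CS120→CS250: CS250 black — skip
  CS120 black
  CS401→CS310: CS310 black — skip
  CS301 gray
    CS301→CS250: CS250 black — skip
    CS301→CS310: CS310 black — skip
  CS301 black
CS401 black
CS230 gray
  CS101 gray
  CS101 black
  CS340 gray
    CS340→CS301: CS301 black — skip
  CS340 black
  CS210 gray
    CS470 gray
      CS201 gray
        CS201→CS301: CS301 black — skip
        CS201→CS101: CS101 black — skip
      CS201 black
      CS470→CS340: CS340 black — skip
      CS470→CS250: CS250 black — skip
    CS470 black
    CS210→CS310: CS310 black — skip
    CS210→CS250: CS250 black — skip
    CS210→CS201: CS201 black — skip
    CS210→CS340: CS340 black — skip
  CS210 black
  CS230→CS201: CS201 black — skip
CS230 black
CS420 gray
  CS420→CS301: CS301 black — skip
  CS420→CS101: CS101 black — skip
  CS420→CS401: CS401 black — skip
  CS420→CS230: CS230 black — skip
CS420 black
Every edge goes to a white or black vertex — no back edge, so the graph is acyclic.

No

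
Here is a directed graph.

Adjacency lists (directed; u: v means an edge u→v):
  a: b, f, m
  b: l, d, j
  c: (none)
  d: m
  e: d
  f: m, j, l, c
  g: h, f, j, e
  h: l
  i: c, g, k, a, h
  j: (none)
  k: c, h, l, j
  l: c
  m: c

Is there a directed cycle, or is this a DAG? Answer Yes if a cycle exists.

DFS with white/gray/black marking, starting from i:
i gray
  c gray
  c black
  g gray
    h gray
      l gray
        l→c: c black — skip
      l black
    h black
    f gray
      m gray
        m→c: c black — skip
      m black
      j gray
      j black
      f→l: l black — skip
      f→c: c black — skip
    f black
    g→j: j black — skip
    e gray
      d gray
        d→m: m black — skip
      d black
    e black
  g black
  k gray
    k→c: c black — skip
    k→h: h black — skip
    k→l: l black — skip
    k→j: j black — skip
  k black
  a gray
    b gray
      b→l: l black — skip
      b→d: d black — skip
      b→j: j black — skip
    b black
    a→f: f black — skip
    a→m: m black — skip
  a black
  i→h: h black — skip
i black
Every edge goes to a white or black vertex — no back edge, so the graph is acyclic.

No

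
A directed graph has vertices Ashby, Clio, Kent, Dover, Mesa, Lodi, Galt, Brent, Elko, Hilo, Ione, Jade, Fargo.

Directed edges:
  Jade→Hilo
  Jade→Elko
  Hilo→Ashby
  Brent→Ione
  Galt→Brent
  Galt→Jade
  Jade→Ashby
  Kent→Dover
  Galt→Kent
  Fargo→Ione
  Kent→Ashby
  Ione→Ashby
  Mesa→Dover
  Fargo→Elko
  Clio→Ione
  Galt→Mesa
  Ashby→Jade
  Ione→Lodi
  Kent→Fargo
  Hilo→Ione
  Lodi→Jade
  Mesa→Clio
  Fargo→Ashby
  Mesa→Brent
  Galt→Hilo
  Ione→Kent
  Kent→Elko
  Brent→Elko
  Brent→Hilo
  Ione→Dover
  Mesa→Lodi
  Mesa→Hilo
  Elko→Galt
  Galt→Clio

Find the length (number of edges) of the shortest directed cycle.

2

For each vertex v, BFS finds the shortest path from v back to v.
The shortest such closed walk is Ashby → Jade → Ashby, length 2.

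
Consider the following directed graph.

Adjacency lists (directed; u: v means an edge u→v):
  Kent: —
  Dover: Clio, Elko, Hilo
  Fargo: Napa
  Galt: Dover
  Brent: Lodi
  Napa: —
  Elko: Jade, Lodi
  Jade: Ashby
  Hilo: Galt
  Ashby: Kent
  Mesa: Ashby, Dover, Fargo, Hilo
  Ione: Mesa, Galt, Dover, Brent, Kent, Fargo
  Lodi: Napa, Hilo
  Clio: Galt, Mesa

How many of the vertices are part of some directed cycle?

A vertex is on a directed cycle iff it belongs to a strongly connected component of size ≥ 2 (or has a self-loop).
The vertices on cycles are {Clio, Elko, Galt, Hilo, Lodi, Mesa, Dover} — 7 in total.

7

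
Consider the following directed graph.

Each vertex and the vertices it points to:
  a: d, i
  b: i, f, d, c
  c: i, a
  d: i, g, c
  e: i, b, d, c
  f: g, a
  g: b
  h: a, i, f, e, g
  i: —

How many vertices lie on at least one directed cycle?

6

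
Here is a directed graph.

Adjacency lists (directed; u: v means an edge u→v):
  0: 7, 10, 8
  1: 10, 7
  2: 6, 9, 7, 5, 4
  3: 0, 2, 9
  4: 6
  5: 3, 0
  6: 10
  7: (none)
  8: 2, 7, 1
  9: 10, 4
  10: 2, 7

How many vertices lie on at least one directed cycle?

10

A vertex is on a directed cycle iff it belongs to a strongly connected component of size ≥ 2 (or has a self-loop).
The vertices on cycles are {0, 1, 2, 3, 4, 5, 6, 8, 9, 10} — 10 in total.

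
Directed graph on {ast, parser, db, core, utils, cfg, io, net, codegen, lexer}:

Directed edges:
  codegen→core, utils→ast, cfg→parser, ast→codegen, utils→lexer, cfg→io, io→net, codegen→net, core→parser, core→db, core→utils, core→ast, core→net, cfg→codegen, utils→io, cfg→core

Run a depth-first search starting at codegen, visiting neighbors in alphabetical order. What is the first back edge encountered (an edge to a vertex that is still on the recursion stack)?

DFS from codegen (visiting neighbors in alphabetical order); mark gray on enter, black on exit:
codegen gray
  core gray
    ast gray
      ast→codegen: codegen is gray → back edge
First back edge: ast → codegen.

ast->codegen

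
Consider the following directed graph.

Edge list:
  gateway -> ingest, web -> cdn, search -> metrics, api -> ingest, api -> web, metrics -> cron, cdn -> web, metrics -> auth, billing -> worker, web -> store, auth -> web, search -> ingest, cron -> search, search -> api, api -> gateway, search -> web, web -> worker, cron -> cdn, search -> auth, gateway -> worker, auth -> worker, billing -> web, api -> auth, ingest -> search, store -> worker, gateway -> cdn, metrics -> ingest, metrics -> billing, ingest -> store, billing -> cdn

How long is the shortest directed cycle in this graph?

For each vertex v, BFS finds the shortest path from v back to v.
The shortest such closed walk is search → ingest → search, length 2.

2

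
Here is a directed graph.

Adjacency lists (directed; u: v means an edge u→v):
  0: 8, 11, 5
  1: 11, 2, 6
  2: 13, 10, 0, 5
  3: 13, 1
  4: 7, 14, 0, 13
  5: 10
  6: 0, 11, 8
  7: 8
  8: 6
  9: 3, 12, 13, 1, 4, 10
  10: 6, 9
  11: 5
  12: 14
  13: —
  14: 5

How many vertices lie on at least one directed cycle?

14

A vertex is on a directed cycle iff it belongs to a strongly connected component of size ≥ 2 (or has a self-loop).
The vertices on cycles are {0, 1, 2, 3, 4, 5, 6, 7, 8, 9, 10, 11, 12, 14} — 14 in total.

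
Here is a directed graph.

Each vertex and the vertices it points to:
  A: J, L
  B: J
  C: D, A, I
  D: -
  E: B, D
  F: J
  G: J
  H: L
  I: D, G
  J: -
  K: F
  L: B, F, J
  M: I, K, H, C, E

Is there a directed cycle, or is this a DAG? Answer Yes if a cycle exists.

DFS with white/gray/black marking, starting from B:
B gray
  J gray
  J black
B black
A gray
  A→J: J black — skip
  L gray
    L→B: B black — skip
    F gray
      F→J: J black — skip
    F black
    L→J: J black — skip
  L black
A black
C gray
  D gray
  D black
  C→A: A black — skip
  I gray
    I→D: D black — skip
    G gray
      G→J: J black — skip
    G black
  I black
C black
E gray
  E→B: B black — skip
  E→D: D black — skip
E black
H gray
  H→L: L black — skip
H black
K gray
  K→F: F black — skip
K black
M gray
  M→I: I black — skip
  M→K: K black — skip
  M→H: H black — skip
  M→C: C black — skip
  M→E: E black — skip
M black
Every edge goes to a white or black vertex — no back edge, so the graph is acyclic.

No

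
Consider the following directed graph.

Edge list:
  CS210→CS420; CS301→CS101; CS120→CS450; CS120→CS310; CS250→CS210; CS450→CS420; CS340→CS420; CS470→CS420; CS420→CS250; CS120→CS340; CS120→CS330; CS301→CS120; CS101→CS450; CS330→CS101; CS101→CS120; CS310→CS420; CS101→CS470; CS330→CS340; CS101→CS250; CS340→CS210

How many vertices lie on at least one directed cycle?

A vertex is on a directed cycle iff it belongs to a strongly connected component of size ≥ 2 (or has a self-loop).
The vertices on cycles are {CS101, CS120, CS210, CS250, CS330, CS420} — 6 in total.

6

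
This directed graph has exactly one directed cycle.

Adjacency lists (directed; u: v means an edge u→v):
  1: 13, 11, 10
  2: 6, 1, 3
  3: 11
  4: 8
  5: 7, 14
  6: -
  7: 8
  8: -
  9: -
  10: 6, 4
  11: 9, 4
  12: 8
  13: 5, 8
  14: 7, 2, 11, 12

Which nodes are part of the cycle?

DFS with gray/black marking from 14:
14 gray
  7 gray
    8 gray
    8 black
  7 black
  2 gray
    6 gray
    6 black
    1 gray
      13 gray
        5 gray
          5→7: 7 black — skip
          5→14: 14 is gray → back edge
Back edge closes the cycle 14 → 2 → 1 → 13 → 5 → 14; its vertices are {1, 2, 5, 13, 14}.

1, 2, 5, 13, 14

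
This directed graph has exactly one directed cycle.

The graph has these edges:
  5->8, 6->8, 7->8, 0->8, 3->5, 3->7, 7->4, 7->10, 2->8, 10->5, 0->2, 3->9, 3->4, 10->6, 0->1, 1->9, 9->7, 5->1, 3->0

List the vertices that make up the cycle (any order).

1, 5, 7, 9, 10

DFS with gray/black marking from 9:
9 gray
  7 gray
    4 gray
    4 black
    8 gray
    8 black
    10 gray
      6 gray
        6→8: 8 black — skip
      6 black
      5 gray
        5→8: 8 black — skip
        1 gray
          1→9: 9 is gray → back edge
Back edge closes the cycle 9 → 7 → 10 → 5 → 1 → 9; its vertices are {1, 5, 7, 9, 10}.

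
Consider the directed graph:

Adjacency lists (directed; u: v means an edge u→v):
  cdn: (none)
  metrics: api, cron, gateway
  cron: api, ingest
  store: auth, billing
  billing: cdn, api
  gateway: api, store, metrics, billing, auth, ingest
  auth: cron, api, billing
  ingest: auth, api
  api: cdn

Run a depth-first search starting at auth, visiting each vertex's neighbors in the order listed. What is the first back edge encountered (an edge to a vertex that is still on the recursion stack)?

ingest→auth

DFS from auth (visiting each vertex's neighbors in the order listed); mark gray on enter, black on exit:
auth gray
  cron gray
    api gray
      cdn gray
      cdn black
    api black
    ingest gray
      ingest→auth: auth is gray → back edge
First back edge: ingest → auth.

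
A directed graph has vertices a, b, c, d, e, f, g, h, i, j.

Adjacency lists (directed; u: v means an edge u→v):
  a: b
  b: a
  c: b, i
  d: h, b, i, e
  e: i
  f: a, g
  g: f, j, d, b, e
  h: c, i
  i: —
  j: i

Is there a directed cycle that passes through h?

h lies on a cycle iff there is a path from h back to itself.
Exploring from h, it never reaches itself; equivalently, its strongly connected component is a singleton.

No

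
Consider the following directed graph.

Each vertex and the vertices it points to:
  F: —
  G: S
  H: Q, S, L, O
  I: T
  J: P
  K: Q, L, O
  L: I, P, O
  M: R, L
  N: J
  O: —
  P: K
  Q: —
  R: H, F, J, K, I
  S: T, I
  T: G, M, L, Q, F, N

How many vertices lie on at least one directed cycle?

12

A vertex is on a directed cycle iff it belongs to a strongly connected component of size ≥ 2 (or has a self-loop).
The vertices on cycles are {G, H, I, J, K, L, M, N, P, R, S, T} — 12 in total.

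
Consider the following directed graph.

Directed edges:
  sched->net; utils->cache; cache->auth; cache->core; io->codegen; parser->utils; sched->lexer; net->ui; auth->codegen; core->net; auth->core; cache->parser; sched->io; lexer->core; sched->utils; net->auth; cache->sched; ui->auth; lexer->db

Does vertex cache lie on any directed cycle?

cache is on a cycle iff cache can reach itself via ≥1 edge.
cache → parser → utils → cache — yes.

Yes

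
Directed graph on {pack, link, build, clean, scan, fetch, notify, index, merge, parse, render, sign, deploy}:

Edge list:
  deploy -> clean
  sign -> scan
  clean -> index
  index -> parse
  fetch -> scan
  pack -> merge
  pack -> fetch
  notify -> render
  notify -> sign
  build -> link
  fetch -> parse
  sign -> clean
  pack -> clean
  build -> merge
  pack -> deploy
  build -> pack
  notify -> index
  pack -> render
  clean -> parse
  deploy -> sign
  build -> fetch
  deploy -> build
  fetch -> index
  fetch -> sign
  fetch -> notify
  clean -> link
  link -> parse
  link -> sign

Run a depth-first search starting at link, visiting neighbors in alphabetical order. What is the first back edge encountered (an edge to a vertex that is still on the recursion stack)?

DFS from link (visiting neighbors in alphabetical order); mark gray on enter, black on exit:
link gray
  parse gray
  parse black
  sign gray
    clean gray
      index gray
        index→parse: parse black — skip
      index black
      clean→link: link is gray → back edge
First back edge: clean → link.

clean→link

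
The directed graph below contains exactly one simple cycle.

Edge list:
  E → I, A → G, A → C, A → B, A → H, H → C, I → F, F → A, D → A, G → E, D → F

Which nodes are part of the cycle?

DFS with gray/black marking from A:
A gray
  H gray
    C gray
    C black
  H black
  B gray
  B black
  A→C: C black — skip
  G gray
    E gray
      I gray
        F gray
          F→A: A is gray → back edge
Back edge closes the cycle A → G → E → I → F → A; its vertices are {A, E, F, G, I}.

A, E, F, G, I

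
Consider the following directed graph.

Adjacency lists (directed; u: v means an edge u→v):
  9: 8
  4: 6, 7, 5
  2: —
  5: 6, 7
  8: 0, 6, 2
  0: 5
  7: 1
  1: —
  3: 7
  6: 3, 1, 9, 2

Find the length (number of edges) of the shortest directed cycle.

3

For each vertex v, BFS finds the shortest path from v back to v.
The shortest such closed walk is 6 → 9 → 8 → 6, length 3.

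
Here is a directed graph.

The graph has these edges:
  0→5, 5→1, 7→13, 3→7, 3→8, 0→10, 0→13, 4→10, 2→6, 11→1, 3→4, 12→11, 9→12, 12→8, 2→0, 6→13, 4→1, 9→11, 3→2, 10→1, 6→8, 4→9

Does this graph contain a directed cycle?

No

DFS with white/gray/black marking, starting from 11:
11 gray
  1 gray
  1 black
11 black
0 gray
  5 gray
    5→1: 1 black — skip
  5 black
  13 gray
  13 black
  10 gray
    10→1: 1 black — skip
  10 black
0 black
2 gray
  2→0: 0 black — skip
  6 gray
    6→13: 13 black — skip
    8 gray
    8 black
  6 black
2 black
3 gray
  7 gray
    7→13: 13 black — skip
  7 black
  3→8: 8 black — skip
  3→2: 2 black — skip
  4 gray
    4→1: 1 black — skip
    4→10: 10 black — skip
    9 gray
      12 gray
        12→8: 8 black — skip
        12→11: 11 black — skip
      12 black
      9→11: 11 black — skip
    9 black
  4 black
3 black
Every edge goes to a white or black vertex — no back edge, so the graph is acyclic.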